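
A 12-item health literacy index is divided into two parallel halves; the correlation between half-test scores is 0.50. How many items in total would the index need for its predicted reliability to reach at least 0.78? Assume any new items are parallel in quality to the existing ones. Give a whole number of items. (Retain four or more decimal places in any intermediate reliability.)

22

Corrected full-test reliability: r_full = 2 × 0.50 / (1 + 0.50) ≈ 0.6667
n = r_tgt(1 − r_full) / [r_full(1 − r_tgt)] = 0.78 × 0.3333 / (0.6667 × 0.22) ≈ 1.7725
Required items = 1.7725 × 12 = 21.27, so 22 items.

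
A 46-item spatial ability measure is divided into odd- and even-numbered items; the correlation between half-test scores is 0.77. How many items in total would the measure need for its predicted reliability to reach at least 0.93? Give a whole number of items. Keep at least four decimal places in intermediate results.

r_full = 2(0.77)/(1 + 0.77) = 0.8701
n = r_tgt(1 − r_full) / [r_full(1 − r_tgt)] = 0.93 × 0.1299 / (0.8701 × 0.07) ≈ 1.9835
Items = 1.9835 × 46 ≈ 91.24 → 92

92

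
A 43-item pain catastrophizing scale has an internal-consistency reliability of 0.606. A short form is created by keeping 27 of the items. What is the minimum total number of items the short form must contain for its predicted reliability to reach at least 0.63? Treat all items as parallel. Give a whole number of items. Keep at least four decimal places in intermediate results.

48

First, r for the 27-item form: n = 27/43 = 0.6279, so r_27 = 0.6279·0.606/(1 + (0.6279 − 1)·0.606) = 0.4913
Length factor from the short form to reach 0.63: n' = 0.63(1 − 0.4913) / [0.4913(1 − 0.63)] ≈ 1.7630
Total items = 1.7630 × 27 = 47.60, rounded up to 48.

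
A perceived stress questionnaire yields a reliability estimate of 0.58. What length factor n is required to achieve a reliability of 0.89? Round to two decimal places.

5.86

Invert Spearman-Brown to solve for n:
n = r_target (1 − r_old) / [ r_old (1 − r_target) ]
n = [0.89 × 0.42] / [0.58 × 0.11]
n = 0.3738 / 0.0638 ≈ 5.8589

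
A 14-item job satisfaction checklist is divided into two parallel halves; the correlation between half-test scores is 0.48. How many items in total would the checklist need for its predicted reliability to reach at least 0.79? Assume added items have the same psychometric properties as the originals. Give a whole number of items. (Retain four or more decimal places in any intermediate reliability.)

r_full = 2(0.48)/(1 + 0.48) = 0.6486
Solve Spearman-Brown for n: n = 0.79(1 − 0.6486) / [0.6486(1 − 0.79)] = 2.0381
Required items = 2.0381 × 14 = 28.53, so 29 items.

29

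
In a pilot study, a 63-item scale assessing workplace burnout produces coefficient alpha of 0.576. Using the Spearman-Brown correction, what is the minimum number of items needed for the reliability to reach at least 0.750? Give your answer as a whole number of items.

Rearranging the Spearman-Brown formula for n,
n = r*(1 − r) / [ r (1 − r*) ]
n = 0.750(1 − 0.576) / [0.576(1 − 0.750)]
  = 0.318000 / 0.144000 = 2.2083
So the test needs 2.2083 × 63 ≈ 139.12 items; rounding up, 140.

140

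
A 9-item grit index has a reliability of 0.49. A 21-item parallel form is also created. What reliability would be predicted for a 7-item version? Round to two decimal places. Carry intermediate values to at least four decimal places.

The 21-item form is not needed; work directly from the 9-item form with n = 7/9 = 0.7778.
r_{7} = n·r / (1 + (n − 1)·r) = 0.3811 / 0.8911 ≈ 0.4277

0.43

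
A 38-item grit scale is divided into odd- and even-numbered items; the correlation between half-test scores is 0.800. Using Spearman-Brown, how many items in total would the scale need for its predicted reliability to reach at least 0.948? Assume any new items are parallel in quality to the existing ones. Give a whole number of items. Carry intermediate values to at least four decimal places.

87

r_full = 2(0.800)/(1 + 0.800) = 0.8889
Solve Spearman-Brown for n: n = 0.948(1 − 0.8889) / [0.8889(1 − 0.948)] = 2.2786
Items = 2.2786 × 38 ≈ 86.59 → 87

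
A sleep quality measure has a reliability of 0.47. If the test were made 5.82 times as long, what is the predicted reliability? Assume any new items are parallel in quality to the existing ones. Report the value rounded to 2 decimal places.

0.84

Apply the Spearman-Brown prophecy formula, r' = nr / [1 + (n − 1)r]:
r_new = (5.82 × 0.47) / (1 + (5.82 − 1) × 0.47)
     = 2.7354 / 3.2654 = 0.8377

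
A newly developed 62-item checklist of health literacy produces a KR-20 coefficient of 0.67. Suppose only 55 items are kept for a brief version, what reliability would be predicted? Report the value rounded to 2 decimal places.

Length ratio n = 55/62 = 0.8871
r_new = 0.8871·0.67 / [1 + (0.8871 − 1)·0.67]
r_new = 0.5944 / 0.9244 ≈ 0.6430

0.64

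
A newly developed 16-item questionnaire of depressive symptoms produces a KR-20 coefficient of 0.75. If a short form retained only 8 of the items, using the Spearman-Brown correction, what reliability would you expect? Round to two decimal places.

0.60

n = 8/16 = 0.5
r_new = 0.5·0.75 / [1 + (0.5 − 1)·0.75]
     = 0.3750 / 0.6250 = 0.6000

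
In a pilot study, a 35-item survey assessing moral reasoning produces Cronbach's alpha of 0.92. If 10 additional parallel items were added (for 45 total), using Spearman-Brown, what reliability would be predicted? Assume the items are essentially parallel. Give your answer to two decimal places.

0.94

The new length is 45/35 = 1.2857 times the old.
r_new = 1.2857·0.92 / [1 + (1.2857 − 1)·0.92]
r_new = 1.1828 / 1.2628 ≈ 0.9366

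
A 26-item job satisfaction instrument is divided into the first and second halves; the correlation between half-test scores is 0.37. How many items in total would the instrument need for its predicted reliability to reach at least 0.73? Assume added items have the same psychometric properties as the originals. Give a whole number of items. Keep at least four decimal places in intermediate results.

r_full = 2(0.37)/(1 + 0.37) = 0.5401
n = r_tgt(1 − r_full) / [r_full(1 − r_tgt)] = 0.73 × 0.4599 / (0.5401 × 0.27) ≈ 2.3022
Items = 2.3022 × 26 ≈ 59.86 → 60

60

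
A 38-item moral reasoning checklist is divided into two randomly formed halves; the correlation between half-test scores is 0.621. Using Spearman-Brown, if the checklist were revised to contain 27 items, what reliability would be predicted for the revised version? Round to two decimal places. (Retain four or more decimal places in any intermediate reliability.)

Spearman-Brown correction (n = 2): r_full = 2·0.621/(1 + 0.621) = 0.7662
Length factor from 38 to 27 items: n = 27/38 = 0.7105
r_new = n·r_full / (1 + (n − 1)·r_full) = 0.5444 / 0.7782 ≈ 0.6996

0.70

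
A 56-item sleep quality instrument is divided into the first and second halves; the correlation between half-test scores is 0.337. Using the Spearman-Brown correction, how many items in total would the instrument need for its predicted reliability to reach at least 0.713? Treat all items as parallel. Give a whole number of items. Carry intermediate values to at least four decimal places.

r_full = 2(0.337)/(1 + 0.337) = 0.5041
Solve Spearman-Brown for n: n = 0.713(1 − 0.5041) / [0.5041(1 − 0.713)] = 2.4439
Items = 2.4439 × 56 ≈ 136.86 → 137

137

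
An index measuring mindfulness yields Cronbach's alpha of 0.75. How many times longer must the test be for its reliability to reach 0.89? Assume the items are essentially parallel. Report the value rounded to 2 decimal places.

2.70

n = [0.89 × 0.25] / [0.75 × 0.11]
  = 0.2225 / 0.0825 = 2.6970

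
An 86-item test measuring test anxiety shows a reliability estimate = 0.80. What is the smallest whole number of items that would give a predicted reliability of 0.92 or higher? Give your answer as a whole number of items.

248

Spearman-Brown solved for the length factor n:
n = r*(1 − r) / [ r (1 − r*) ]
n = 0.92 × (1 − 0.80) / [ 0.80 × (1 − 0.92) ]
n = 0.1840 / 0.0640 ≈ 2.8750
So the test needs 2.8750 × 86 ≈ 247.25 items; rounding up, 248.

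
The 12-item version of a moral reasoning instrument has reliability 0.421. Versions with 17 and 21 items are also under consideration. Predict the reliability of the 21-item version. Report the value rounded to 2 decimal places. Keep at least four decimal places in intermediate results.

0.56

Only the ratio of lengths matters: n = 21/12 = 1.7500
r_{21} = n·r / (1 + (n − 1)·r) = 0.7368 / 1.3157 ≈ 0.5600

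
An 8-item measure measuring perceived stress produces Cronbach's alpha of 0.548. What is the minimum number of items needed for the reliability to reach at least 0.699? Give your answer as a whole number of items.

16

n = 0.699(1 − 0.548) / [0.548(1 − 0.699)]
  = 0.315948 / 0.164948 = 1.9154
1.9154 × 8 = 15.32 → 16 items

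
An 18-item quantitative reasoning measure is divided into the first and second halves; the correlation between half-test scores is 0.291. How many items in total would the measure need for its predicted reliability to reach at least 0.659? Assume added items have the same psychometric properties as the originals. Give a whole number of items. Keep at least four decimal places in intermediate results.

43

r_full = 2(0.291)/(1 + 0.291) = 0.4508
n = r_tgt(1 − r_full) / [r_full(1 − r_tgt)] = 0.659 × 0.5492 / (0.4508 × 0.341) ≈ 2.3544
Required items = 2.3544 × 18 = 42.38, so 43 items.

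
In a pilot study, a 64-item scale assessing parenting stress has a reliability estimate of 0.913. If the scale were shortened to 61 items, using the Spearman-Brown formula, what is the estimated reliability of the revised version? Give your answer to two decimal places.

0.91

The new length is 61/64 = 0.9531 times the old.
Apply the Spearman-Brown prophecy formula, r' = nr / [1 + (n − 1)r]:
r_new = 0.9531·0.913 / [1 + (0.9531 − 1)·0.913]
r_new = 0.8702 / 0.9572 ≈ 0.9091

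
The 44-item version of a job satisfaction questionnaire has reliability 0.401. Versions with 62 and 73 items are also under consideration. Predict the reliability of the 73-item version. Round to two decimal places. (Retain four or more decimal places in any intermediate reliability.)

0.53

Only the ratio of lengths matters: n = 73/44 = 1.6591
r_{73} = n·r / (1 + (n − 1)·r) = 0.6653 / 1.2643 ≈ 0.5262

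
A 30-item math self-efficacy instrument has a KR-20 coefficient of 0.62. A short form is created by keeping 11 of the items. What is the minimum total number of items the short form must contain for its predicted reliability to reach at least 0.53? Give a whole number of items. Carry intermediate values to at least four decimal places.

First, r for the 11-item form: n = 11/30 = 0.3667, so r_11 = 0.3667·0.62/(1 + (0.3667 − 1)·0.62) = 0.3743
Then solve for n' with r_old = 0.3743, r_target = 0.53: n' = 0.53(1 − 0.3743)/[0.3743(1 − 0.53)] = 1.8851
Total items = 1.8851 × 11 = 20.74, rounded up to 21.

21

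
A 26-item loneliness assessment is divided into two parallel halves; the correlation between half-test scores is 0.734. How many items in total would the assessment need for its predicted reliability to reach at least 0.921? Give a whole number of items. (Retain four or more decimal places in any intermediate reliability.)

55

r_full = 2(0.734)/(1 + 0.734) = 0.8466
Solve Spearman-Brown for n: n = 0.921(1 − 0.8466) / [0.8466(1 − 0.921)] = 2.1124
Items = 2.1124 × 26 ≈ 54.92 → 55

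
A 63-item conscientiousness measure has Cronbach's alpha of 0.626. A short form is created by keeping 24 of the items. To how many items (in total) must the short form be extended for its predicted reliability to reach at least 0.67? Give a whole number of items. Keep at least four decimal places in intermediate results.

77

First, r for the 24-item form: n = 24/63 = 0.3810, so r_24 = 0.3810·0.626/(1 + (0.3810 − 1)·0.626) = 0.3894
Then solve for n' with r_old = 0.3894, r_target = 0.67: n' = 0.67(1 − 0.3894)/[0.3894(1 − 0.67)] = 3.1836
Items = 3.1836 × 24 ≈ 76.41 → 77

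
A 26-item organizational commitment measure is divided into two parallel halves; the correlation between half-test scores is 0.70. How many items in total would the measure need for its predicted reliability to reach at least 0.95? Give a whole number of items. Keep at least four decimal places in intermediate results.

106

Corrected full-test reliability: r_full = 2 × 0.70 / (1 + 0.70) ≈ 0.8235
Solve Spearman-Brown for n: n = 0.95(1 − 0.8235) / [0.8235(1 − 0.95)] = 4.0723
Items = 4.0723 × 26 ≈ 105.88 → 106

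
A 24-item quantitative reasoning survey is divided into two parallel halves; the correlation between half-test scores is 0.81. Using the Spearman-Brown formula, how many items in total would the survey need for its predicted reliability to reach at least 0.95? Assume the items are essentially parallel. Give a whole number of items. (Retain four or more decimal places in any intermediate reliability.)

54

Corrected full-test reliability: r_full = 2 × 0.81 / (1 + 0.81) ≈ 0.8950
n = r_tgt(1 − r_full) / [r_full(1 − r_tgt)] = 0.95 × 0.1050 / (0.8950 × 0.05) ≈ 2.2291
Required items = 2.2291 × 24 = 53.50, so 54 items.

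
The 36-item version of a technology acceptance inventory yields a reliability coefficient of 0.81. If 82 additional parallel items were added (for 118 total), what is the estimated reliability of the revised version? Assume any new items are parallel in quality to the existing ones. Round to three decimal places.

The new length is 118/36 = 3.2778 times the old.
Apply the Spearman-Brown prophecy formula, r' = nr / [1 + (n − 1)r]:
r_new = 3.2778·0.81 / [1 + (3.2778 − 1)·0.81]
r_new = 2.6550 / 2.8450 ≈ 0.9332

0.933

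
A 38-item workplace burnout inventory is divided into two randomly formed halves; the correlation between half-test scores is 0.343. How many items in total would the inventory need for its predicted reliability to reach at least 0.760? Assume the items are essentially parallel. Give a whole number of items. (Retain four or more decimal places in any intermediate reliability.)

Corrected full-test reliability: r_full = 2 × 0.343 / (1 + 0.343) ≈ 0.5108
n = r_tgt(1 − r_full) / [r_full(1 − r_tgt)] = 0.760 × 0.4892 / (0.5108 × 0.240) ≈ 3.0328
Required items = 3.0328 × 38 = 115.25, so 116 items.

116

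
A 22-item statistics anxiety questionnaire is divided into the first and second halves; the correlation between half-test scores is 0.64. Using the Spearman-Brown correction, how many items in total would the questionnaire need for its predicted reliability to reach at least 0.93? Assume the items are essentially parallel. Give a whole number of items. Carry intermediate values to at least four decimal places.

r_full = 2(0.64)/(1 + 0.64) = 0.7805
n = r_tgt(1 − r_full) / [r_full(1 − r_tgt)] = 0.93 × 0.2195 / (0.7805 × 0.07) ≈ 3.7363
Items = 3.7363 × 22 ≈ 82.20 → 83

83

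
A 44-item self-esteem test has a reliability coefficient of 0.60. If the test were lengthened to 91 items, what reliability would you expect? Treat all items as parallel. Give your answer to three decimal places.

0.756

Length ratio n = 91/44 = 2.0682
Apply the Spearman-Brown prophecy formula, r' = nr / [1 + (n − 1)r]:
r_new = 2.0682·0.60 / [1 + (2.0682 − 1)·0.60]
r_new = 1.2409 / 1.6409 ≈ 0.7562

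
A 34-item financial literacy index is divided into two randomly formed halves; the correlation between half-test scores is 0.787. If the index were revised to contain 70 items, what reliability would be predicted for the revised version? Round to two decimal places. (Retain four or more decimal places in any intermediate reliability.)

First correct the split-half correlation to full-test reliability: r_full = 2 × 0.787 / (1 + 0.787) ≈ 0.8808
Length factor from 34 to 70 items: n = 70/34 = 2.0588
r_new = n·r_full / (1 + (n − 1)·r_full) = 1.8134 / 1.9326 ≈ 0.9383

0.94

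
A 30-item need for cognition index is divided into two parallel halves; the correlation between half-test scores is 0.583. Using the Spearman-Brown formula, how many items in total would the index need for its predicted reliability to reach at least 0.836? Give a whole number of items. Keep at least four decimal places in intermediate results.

55

Corrected full-test reliability: r_full = 2 × 0.583 / (1 + 0.583) ≈ 0.7366
Solve Spearman-Brown for n: n = 0.836(1 − 0.7366) / [0.7366(1 − 0.836)] = 1.8228
Required items = 1.8228 × 30 = 54.68, so 55 items.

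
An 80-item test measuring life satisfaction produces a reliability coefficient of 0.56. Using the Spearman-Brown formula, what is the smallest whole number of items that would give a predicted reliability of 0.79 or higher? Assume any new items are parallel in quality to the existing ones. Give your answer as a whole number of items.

237

Invert Spearman-Brown to solve for n:
n = r_target (1 − r_old) / [ r_old (1 − r_target) ]
n = [0.79 × 0.44] / [0.56 × 0.21]
n = 0.3476 / 0.1176 ≈ 2.9558
Items needed = n × 80 = 2.9558 × 80 ≈ 236.46 → round up to 237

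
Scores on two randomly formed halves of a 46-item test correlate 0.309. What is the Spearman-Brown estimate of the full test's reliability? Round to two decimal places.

r_full = 2r_hh / (1 + r_hh) = 2 × 0.309 / (1 + 0.309)
       = 0.6180 / 1.3090 = 0.4721

0.47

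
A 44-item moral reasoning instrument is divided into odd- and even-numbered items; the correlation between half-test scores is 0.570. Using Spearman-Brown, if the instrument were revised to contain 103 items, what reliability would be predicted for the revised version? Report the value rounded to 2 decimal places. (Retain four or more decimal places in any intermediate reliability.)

Full-test reliability from the split-half r: r_full = 2(0.570)/(1 + 0.570) = 0.7261
Length factor from 44 to 103 items: n = 103/44 = 2.3409
r_new = n·r_full / (1 + (n − 1)·r_full) = 1.6997 / 1.9736 ≈ 0.8612

0.86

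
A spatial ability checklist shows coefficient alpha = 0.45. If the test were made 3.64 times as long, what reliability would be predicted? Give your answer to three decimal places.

By Spearman-Brown, r_new = n r / (1 + (n − 1) r).
r_new = 3.64·0.45 / [1 + (3.64 − 1)·0.45]
     = 1.6380 / 2.1880 = 0.7486

0.749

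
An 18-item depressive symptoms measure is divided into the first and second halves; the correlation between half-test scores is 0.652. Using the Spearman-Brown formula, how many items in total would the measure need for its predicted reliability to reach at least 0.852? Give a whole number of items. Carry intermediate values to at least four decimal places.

Corrected full-test reliability: r_full = 2 × 0.652 / (1 + 0.652) ≈ 0.7893
Solve Spearman-Brown for n: n = 0.852(1 − 0.7893) / [0.7893(1 − 0.852)] = 1.5367
Items = 1.5367 × 18 ≈ 27.66 → 28

28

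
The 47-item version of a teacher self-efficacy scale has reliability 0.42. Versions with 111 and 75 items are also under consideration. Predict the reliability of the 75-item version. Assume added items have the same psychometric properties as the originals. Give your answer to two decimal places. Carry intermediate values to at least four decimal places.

0.54

Only the ratio of lengths matters: n = 75/47 = 1.5957
r_{75} = n·r / (1 + (n − 1)·r) = 0.6702 / 1.2502 ≈ 0.5361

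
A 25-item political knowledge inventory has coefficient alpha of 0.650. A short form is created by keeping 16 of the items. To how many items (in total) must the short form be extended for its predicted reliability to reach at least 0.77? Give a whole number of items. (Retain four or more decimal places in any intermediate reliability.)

First, r for the 16-item form: n = 16/25 = 0.6400, so r_16 = 0.6400·0.650/(1 + (0.6400 − 1)·0.650) = 0.5431
Then solve for n' with r_old = 0.5431, r_target = 0.77: n' = 0.77(1 − 0.5431)/[0.5431(1 − 0.77)] = 2.8165
Items = 2.8165 × 16 ≈ 45.06 → 46

46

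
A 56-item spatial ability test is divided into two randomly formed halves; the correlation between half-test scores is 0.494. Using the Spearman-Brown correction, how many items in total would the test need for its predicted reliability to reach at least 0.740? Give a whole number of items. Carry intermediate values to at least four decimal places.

82

r_full = 2(0.494)/(1 + 0.494) = 0.6613
Solve Spearman-Brown for n: n = 0.740(1 − 0.6613) / [0.6613(1 − 0.740)] = 1.4577
Items = 1.4577 × 56 ≈ 81.63 → 82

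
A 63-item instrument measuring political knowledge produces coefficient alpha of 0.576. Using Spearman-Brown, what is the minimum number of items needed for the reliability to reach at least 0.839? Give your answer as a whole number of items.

Rearranging the Spearman-Brown formula for n,
n = r*(1 − r) / [ r (1 − r*) ]
n = 0.839 × (1 − 0.576) / [ 0.576 × (1 − 0.839) ]
  = 0.355736 / 0.092736 = 3.8360
Items needed = n × 63 = 3.8360 × 63 ≈ 241.67 → round up to 242

242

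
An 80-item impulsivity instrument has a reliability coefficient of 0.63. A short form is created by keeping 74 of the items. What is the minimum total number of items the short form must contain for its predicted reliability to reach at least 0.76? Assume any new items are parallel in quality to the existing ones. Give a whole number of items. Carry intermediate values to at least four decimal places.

Short-form reliability: n = 74/80 = 0.9250; r_74 = n·r/(1+(n−1)r) ≈ 0.6117
Then solve for n' with r_old = 0.6117, r_target = 0.76: n' = 0.76(1 − 0.6117)/[0.6117(1 − 0.76)] = 2.0102
Items = 2.0102 × 74 ≈ 148.75 → 149

149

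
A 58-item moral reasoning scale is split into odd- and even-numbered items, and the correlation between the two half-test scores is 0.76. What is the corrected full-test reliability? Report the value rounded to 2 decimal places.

0.86

Each half is half the length of the full test, so the full test is n = 2 times a half.
r_full = 2(0.76) / (1 + 0.76)
       = 1.5200 / 1.7600 = 0.8636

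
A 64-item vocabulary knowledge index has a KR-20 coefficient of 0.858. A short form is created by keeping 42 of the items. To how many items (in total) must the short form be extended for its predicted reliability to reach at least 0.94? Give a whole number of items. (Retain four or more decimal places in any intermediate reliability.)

166

First, r for the 42-item form: n = 42/64 = 0.6562, so r_42 = 0.6562·0.858/(1 + (0.6562 − 1)·0.858) = 0.7986
Then solve for n' with r_old = 0.7986, r_target = 0.94: n' = 0.94(1 − 0.7986)/[0.7986(1 − 0.94)] = 3.9510
Total items = 3.9510 × 42 = 165.94, rounded up to 166.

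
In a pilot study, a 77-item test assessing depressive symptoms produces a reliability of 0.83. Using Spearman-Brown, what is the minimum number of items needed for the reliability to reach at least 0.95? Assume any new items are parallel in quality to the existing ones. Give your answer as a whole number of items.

Rearranging the Spearman-Brown formula for n,
n = r*(1 − r) / [ r (1 − r*) ]
n = 0.95 × (1 − 0.83) / [ 0.83 × (1 − 0.95) ]
  = 0.1615 / 0.0415 = 3.8916
So the test needs 3.8916 × 77 ≈ 299.65 items; rounding up, 300.

300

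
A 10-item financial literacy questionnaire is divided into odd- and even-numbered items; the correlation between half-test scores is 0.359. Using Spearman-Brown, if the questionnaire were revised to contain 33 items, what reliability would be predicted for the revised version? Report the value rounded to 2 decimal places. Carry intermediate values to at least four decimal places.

0.79

Full-test reliability from the split-half r: r_full = 2(0.359)/(1 + 0.359) = 0.5283
Then adjust to 33 items: n = 33/10 = 3.3000
r_new = n·r_full / (1 + (n − 1)·r_full) = 1.7434 / 2.2151 ≈ 0.7871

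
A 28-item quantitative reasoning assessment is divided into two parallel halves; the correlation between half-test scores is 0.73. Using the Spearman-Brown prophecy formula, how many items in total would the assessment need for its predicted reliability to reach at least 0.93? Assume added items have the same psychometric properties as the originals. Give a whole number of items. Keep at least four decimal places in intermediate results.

69

r_full = 2(0.73)/(1 + 0.73) = 0.8439
Solve Spearman-Brown for n: n = 0.93(1 − 0.8439) / [0.8439(1 − 0.93)] = 2.4575
Required items = 2.4575 × 28 = 68.81, so 69 items.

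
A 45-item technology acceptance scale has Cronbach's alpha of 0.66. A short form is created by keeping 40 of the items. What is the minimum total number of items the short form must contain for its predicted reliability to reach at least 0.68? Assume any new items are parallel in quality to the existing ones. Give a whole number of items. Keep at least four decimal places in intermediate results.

First, r for the 40-item form: n = 40/45 = 0.8889, so r_40 = 0.8889·0.66/(1 + (0.8889 − 1)·0.66) = 0.6331
Then solve for n' with r_old = 0.6331, r_target = 0.68: n' = 0.68(1 − 0.6331)/[0.6331(1 − 0.68)] = 1.2315
Total items = 1.2315 × 40 = 49.26, rounded up to 50.

50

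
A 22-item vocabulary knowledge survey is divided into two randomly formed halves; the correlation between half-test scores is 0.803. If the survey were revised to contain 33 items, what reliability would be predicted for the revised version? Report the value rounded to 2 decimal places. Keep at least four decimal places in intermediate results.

Full-test reliability from the split-half r: r_full = 2(0.803)/(1 + 0.803) = 0.8907
Then adjust to 33 items: n = 33/22 = 1.5000
r_new = n·r_full / (1 + (n − 1)·r_full) = 1.3361 / 1.4453 ≈ 0.9244

0.92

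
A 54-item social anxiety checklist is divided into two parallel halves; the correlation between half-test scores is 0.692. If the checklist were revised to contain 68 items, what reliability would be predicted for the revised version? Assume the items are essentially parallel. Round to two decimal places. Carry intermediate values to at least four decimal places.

Spearman-Brown correction (n = 2): r_full = 2·0.692/(1 + 0.692) = 0.8180
Length factor from 54 to 68 items: n = 68/54 = 1.2593
r_new = n·r_full / (1 + (n − 1)·r_full) = 1.0301 / 1.2121 ≈ 0.8498

0.85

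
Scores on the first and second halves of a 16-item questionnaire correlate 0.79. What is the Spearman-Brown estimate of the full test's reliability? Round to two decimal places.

0.88

Apply the Spearman-Brown correction with n = 2:
r_full = 2(0.79) / (1 + 0.79)
r_full = 1.5800 / 1.7900 ≈ 0.8827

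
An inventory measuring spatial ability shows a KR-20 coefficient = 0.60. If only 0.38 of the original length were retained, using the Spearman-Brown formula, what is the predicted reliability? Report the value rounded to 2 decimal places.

0.36

Spearman-Brown: r_new = n·r / (1 + (n − 1)·r)
r_new = (0.38 × 0.60) / (1 + (0.38 − 1) × 0.60)
     = 0.2280 / 0.6280 = 0.3631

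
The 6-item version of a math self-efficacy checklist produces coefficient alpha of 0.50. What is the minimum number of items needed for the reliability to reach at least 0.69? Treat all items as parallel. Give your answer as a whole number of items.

14

Invert Spearman-Brown to solve for n:
n = r*(1 − r) / [ r (1 − r*) ]
n = [0.69 × 0.50] / [0.50 × 0.31]
n = 0.3450 / 0.1550 ≈ 2.2258
Items needed = n × 6 = 2.2258 × 6 ≈ 13.35 → round up to 14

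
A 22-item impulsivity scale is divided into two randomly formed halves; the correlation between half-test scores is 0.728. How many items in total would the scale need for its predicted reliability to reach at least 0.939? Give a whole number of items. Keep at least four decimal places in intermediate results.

64

r_full = 2(0.728)/(1 + 0.728) = 0.8426
Solve Spearman-Brown for n: n = 0.939(1 − 0.8426) / [0.8426(1 − 0.939)] = 2.8755
Items = 2.8755 × 22 ≈ 63.26 → 64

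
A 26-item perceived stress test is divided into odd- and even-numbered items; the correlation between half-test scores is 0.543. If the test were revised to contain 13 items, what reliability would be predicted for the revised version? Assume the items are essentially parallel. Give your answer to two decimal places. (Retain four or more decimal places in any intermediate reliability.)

0.54

Spearman-Brown correction (n = 2): r_full = 2·0.543/(1 + 0.543) = 0.7038
Length factor from 26 to 13 items: n = 13/26 = 0.5000
r_new = n·r_full / (1 + (n − 1)·r_full) = 0.3519 / 0.6481 ≈ 0.5430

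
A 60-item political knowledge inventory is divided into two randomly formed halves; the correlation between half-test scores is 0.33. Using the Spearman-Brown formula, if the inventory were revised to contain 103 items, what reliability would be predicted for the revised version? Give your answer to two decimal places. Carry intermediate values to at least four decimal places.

0.63

Full-test reliability from the split-half r: r_full = 2(0.33)/(1 + 0.33) = 0.4962
Length factor from 60 to 103 items: n = 103/60 = 1.7167
r_new = n·r_full / (1 + (n − 1)·r_full) = 0.8518 / 1.3556 ≈ 0.6284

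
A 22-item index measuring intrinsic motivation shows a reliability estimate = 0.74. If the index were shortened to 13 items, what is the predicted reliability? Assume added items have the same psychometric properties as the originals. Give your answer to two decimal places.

0.63

n = 13/22 = 0.5909
Apply the Spearman-Brown prophecy formula, r' = nr / [1 + (n − 1)r]:
r_new = (0.5909 × 0.74) / (1 + (0.5909 − 1) × 0.74)
     = 0.4373 / 0.6973 = 0.6271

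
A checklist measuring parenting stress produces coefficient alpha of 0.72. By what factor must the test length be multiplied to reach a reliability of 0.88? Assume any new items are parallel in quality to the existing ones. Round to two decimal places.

2.85

Spearman-Brown solved for the length factor n:
n = r_target (1 − r_old) / [ r_old (1 − r_target) ]
n = 0.88 × (1 − 0.72) / [ 0.72 × (1 − 0.88) ]
  = 0.2464 / 0.0864 = 2.8519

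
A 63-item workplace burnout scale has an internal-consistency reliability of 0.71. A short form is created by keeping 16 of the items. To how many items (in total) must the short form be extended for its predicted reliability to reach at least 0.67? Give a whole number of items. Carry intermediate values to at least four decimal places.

53

Short-form reliability: n = 16/63 = 0.2540; r_16 = n·r/(1+(n−1)r) ≈ 0.3834
Then solve for n' with r_old = 0.3834, r_target = 0.67: n' = 0.67(1 − 0.3834)/[0.3834(1 − 0.67)] = 3.2652
Total items = 3.2652 × 16 = 52.24, rounded up to 53.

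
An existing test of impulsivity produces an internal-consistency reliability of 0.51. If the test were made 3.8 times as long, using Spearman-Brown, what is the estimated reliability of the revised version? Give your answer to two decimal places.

0.80

r_new = 3.8·0.51 / [1 + (3.8 − 1)·0.51]
r_new = 1.9380 / 2.4280 ≈ 0.7982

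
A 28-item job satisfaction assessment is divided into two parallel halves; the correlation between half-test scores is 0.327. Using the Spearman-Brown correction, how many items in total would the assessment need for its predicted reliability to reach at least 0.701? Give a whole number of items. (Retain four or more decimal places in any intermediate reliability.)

r_full = 2(0.327)/(1 + 0.327) = 0.4928
Solve Spearman-Brown for n: n = 0.701(1 − 0.4928) / [0.4928(1 − 0.701)] = 2.4130
Required items = 2.4130 × 28 = 67.56, so 68 items.

68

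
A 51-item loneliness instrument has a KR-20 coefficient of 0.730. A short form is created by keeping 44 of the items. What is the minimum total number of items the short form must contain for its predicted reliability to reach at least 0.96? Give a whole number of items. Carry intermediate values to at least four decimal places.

453

First, r for the 44-item form: n = 44/51 = 0.8627, so r_44 = 0.8627·0.730/(1 + (0.8627 − 1)·0.730) = 0.6999
Length factor from the short form to reach 0.96: n' = 0.96(1 − 0.6999) / [0.6999(1 − 0.96)] ≈ 10.2906
Items = 10.2906 × 44 ≈ 452.79 → 453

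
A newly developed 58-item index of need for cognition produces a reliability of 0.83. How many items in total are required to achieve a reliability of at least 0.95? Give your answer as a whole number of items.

n = 0.95 × (1 − 0.83) / [ 0.83 × (1 − 0.95) ]
  = 0.1615 / 0.0415 = 3.8916
Items needed = n × 58 = 3.8916 × 58 ≈ 225.71 → round up to 226

226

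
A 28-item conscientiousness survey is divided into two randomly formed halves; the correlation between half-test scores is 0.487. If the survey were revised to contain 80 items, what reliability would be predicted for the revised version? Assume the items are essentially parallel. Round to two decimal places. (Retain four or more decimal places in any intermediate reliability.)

0.84

Full-test reliability from the split-half r: r_full = 2(0.487)/(1 + 0.487) = 0.6550
Then adjust to 80 items: n = 80/28 = 2.8571
r_new = n·r_full / (1 + (n − 1)·r_full) = 1.8714 / 2.2164 ≈ 0.8443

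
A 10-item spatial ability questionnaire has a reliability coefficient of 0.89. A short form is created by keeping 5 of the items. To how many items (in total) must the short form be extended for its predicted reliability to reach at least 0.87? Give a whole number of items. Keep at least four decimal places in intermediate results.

9

First, r for the 5-item form: n = 5/10 = 0.5000, so r_5 = 0.5000·0.89/(1 + (0.5000 − 1)·0.89) = 0.8018
Then solve for n' with r_old = 0.8018, r_target = 0.87: n' = 0.87(1 − 0.8018)/[0.8018(1 − 0.87)] = 1.6543
Total items = 1.6543 × 5 = 8.27, rounded up to 9.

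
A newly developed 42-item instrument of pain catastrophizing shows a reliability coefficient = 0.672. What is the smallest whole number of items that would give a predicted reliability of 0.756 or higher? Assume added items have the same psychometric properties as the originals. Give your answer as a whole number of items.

64

n = 0.756(1 − 0.672) / [0.672(1 − 0.756)]
n = 0.247968 / 0.163968 ≈ 1.5123
So the test needs 1.5123 × 42 ≈ 63.52 items; rounding up, 64.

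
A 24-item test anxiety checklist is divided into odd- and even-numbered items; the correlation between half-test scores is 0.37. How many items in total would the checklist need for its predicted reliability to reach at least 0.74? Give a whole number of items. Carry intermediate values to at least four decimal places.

Corrected full-test reliability: r_full = 2 × 0.37 / (1 + 0.37) ≈ 0.5401
Solve Spearman-Brown for n: n = 0.74(1 − 0.5401) / [0.5401(1 − 0.74)] = 2.4235
Required items = 2.4235 × 24 = 58.16, so 59 items.

59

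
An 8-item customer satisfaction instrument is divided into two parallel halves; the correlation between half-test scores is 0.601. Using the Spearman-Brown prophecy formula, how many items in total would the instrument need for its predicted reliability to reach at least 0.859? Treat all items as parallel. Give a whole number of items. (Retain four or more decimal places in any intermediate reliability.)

17

Corrected full-test reliability: r_full = 2 × 0.601 / (1 + 0.601) ≈ 0.7508
Solve Spearman-Brown for n: n = 0.859(1 − 0.7508) / [0.7508(1 − 0.859)] = 2.0221
Items = 2.0221 × 8 ≈ 16.18 → 17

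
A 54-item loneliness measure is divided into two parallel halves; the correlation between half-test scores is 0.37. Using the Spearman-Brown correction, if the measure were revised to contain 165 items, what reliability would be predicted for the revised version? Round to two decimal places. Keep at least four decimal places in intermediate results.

Spearman-Brown correction (n = 2): r_full = 2·0.37/(1 + 0.37) = 0.5401
Then adjust to 165 items: n = 165/54 = 3.0556
r_new = n·r_full / (1 + (n − 1)·r_full) = 1.6503 / 2.1102 ≈ 0.7821

0.78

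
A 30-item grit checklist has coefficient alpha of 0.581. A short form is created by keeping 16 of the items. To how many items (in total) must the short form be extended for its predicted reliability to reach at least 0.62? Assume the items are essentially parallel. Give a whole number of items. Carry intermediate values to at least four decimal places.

36

First, r for the 16-item form: n = 16/30 = 0.5333, so r_16 = 0.5333·0.581/(1 + (0.5333 − 1)·0.581) = 0.4251
Then solve for n' with r_old = 0.4251, r_target = 0.62: n' = 0.62(1 − 0.4251)/[0.4251(1 − 0.62)] = 2.2065
Items = 2.2065 × 16 ≈ 35.30 → 36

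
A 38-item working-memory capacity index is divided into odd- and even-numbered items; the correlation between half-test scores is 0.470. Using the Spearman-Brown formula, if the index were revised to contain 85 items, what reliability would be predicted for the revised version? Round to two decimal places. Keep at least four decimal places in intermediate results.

0.80

Spearman-Brown correction (n = 2): r_full = 2·0.470/(1 + 0.470) = 0.6395
Then adjust to 85 items: n = 85/38 = 2.2368
r_new = n·r_full / (1 + (n − 1)·r_full) = 1.4304 / 1.7909 ≈ 0.7987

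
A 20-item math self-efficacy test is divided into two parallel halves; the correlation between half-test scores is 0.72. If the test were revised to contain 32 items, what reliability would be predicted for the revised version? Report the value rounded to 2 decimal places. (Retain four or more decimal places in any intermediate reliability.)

Spearman-Brown correction (n = 2): r_full = 2·0.72/(1 + 0.72) = 0.8372
Length factor from 20 to 32 items: n = 32/20 = 1.6000
r_new = n·r_full / (1 + (n − 1)·r_full) = 1.3395 / 1.5023 ≈ 0.8916

0.89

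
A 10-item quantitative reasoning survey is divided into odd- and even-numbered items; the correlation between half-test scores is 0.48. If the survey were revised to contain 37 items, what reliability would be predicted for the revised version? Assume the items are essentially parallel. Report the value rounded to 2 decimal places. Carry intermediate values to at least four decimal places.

0.87

First correct the split-half correlation to full-test reliability: r_full = 2 × 0.48 / (1 + 0.48) ≈ 0.6486
Length factor from 10 to 37 items: n = 37/10 = 3.7000
r_new = n·r_full / (1 + (n − 1)·r_full) = 2.3998 / 2.7512 ≈ 0.8723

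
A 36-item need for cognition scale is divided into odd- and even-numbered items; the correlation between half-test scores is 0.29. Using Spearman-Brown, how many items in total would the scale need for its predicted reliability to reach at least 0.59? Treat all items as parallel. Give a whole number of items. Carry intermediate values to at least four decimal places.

Corrected full-test reliability: r_full = 2 × 0.29 / (1 + 0.29) ≈ 0.4496
n = r_tgt(1 − r_full) / [r_full(1 − r_tgt)] = 0.59 × 0.5504 / (0.4496 × 0.41) ≈ 1.7617
Items = 1.7617 × 36 ≈ 63.42 → 64

64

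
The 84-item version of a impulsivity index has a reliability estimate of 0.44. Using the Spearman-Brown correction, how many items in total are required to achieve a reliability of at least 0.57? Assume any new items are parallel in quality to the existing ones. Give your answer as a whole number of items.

142

Rearranging the Spearman-Brown formula for n,
n = r_target (1 − r_old) / [ r_old (1 − r_target) ]
n = 0.57 × (1 − 0.44) / [ 0.44 × (1 − 0.57) ]
n = 0.3192 / 0.1892 ≈ 1.6871
1.6871 × 84 = 141.72 → 142 items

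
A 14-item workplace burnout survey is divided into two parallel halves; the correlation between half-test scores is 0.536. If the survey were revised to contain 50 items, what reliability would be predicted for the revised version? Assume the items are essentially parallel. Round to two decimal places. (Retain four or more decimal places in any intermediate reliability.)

0.89

Spearman-Brown correction (n = 2): r_full = 2·0.536/(1 + 0.536) = 0.6979
Then adjust to 50 items: n = 50/14 = 3.5714
r_new = n·r_full / (1 + (n − 1)·r_full) = 2.4925 / 2.7946 ≈ 0.8919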